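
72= 72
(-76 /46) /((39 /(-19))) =0.80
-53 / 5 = -10.60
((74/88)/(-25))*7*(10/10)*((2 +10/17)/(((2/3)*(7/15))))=-333/170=-1.96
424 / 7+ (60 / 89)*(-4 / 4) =37316 / 623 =59.90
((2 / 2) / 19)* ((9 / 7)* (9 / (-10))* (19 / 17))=-81 / 1190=-0.07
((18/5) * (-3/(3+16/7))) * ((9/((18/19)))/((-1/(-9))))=-32319/185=-174.70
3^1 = 3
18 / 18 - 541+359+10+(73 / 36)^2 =-216287 / 1296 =-166.89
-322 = -322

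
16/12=4/3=1.33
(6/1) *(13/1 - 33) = -120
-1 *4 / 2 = -2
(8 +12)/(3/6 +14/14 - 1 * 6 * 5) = -40/57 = -0.70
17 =17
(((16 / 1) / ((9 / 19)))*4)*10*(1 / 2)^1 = 6080 / 9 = 675.56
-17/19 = -0.89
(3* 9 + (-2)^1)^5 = 9765625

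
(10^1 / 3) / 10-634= -1901 / 3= -633.67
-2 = -2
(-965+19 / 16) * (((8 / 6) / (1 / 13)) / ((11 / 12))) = -200473 / 11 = -18224.82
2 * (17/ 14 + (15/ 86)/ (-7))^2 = 256328/ 90601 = 2.83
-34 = -34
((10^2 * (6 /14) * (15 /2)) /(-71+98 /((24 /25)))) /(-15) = -1800 /2611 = -0.69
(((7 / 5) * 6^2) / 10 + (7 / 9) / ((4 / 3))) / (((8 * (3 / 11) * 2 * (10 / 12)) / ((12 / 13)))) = 1.43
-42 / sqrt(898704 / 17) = -7 * sqrt(17) / 158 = -0.18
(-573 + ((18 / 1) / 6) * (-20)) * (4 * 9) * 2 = -45576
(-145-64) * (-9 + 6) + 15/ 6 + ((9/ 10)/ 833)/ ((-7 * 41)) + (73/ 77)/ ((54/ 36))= 630.13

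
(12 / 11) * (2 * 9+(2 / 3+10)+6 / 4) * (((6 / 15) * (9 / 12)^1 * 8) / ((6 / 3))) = 2172 / 55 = 39.49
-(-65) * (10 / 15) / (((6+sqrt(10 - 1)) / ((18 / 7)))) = 260 / 21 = 12.38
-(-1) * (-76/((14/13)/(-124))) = 61256/7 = 8750.86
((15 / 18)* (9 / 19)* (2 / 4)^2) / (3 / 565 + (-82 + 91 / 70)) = -565 / 462004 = -0.00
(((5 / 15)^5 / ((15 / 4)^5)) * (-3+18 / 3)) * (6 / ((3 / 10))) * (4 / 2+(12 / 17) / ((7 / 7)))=188416 / 209131875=0.00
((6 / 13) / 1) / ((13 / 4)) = 24 / 169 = 0.14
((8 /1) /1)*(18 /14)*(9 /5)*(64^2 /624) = 55296 /455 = 121.53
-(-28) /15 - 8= -92 /15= -6.13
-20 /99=-0.20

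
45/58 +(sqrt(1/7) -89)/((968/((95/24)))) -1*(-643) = 95*sqrt(7)/162624 +433484629/673728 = 643.41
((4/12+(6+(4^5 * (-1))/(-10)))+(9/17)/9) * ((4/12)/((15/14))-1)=-860002/11475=-74.95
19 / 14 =1.36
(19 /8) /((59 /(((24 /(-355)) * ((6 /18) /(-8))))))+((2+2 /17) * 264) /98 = 796260947 /139577480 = 5.70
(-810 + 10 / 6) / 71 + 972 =960.62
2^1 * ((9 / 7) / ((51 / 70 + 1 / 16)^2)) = 806400 / 196249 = 4.11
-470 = -470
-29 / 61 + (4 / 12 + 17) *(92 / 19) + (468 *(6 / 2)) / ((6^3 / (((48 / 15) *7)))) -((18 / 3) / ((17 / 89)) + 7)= 190.64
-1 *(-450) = 450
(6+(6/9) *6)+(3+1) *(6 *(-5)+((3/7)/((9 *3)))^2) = -436586/3969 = -110.00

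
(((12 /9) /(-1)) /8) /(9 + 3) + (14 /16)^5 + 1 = 442079 /294912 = 1.50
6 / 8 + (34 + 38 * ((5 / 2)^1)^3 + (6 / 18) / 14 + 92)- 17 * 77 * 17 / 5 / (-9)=382736 / 315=1215.03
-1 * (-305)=305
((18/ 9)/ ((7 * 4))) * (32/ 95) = 16/ 665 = 0.02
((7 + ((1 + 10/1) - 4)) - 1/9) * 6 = 250/3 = 83.33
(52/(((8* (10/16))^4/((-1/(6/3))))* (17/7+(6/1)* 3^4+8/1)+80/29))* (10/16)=-2639/50387276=-0.00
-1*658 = -658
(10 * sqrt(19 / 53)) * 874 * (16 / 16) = 8740 * sqrt(1007) / 53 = 5232.99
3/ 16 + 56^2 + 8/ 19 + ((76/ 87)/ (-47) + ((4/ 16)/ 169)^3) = 75278082508863263/ 23999975553216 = 3136.59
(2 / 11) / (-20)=-1 / 110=-0.01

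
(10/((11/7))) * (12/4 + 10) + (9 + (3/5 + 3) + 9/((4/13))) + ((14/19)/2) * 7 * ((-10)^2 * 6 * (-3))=-18883267/4180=-4517.53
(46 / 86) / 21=23 / 903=0.03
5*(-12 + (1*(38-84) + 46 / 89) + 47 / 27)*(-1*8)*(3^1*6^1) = 10715920 / 267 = 40134.53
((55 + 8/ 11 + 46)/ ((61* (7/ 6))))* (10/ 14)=33570/ 32879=1.02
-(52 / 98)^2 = -676 / 2401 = -0.28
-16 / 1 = -16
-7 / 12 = -0.58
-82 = -82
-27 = -27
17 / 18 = 0.94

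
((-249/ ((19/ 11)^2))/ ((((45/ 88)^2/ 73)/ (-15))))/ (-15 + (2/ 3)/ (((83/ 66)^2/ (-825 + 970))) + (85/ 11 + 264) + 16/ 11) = 1094.53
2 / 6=1 / 3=0.33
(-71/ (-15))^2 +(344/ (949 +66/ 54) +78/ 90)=5684359/ 240525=23.63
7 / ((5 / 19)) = 133 / 5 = 26.60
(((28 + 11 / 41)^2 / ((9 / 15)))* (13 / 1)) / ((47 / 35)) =12893.22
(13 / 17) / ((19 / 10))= 130 / 323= 0.40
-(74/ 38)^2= -3.79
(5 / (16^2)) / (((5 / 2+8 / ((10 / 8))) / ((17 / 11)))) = 425 / 125312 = 0.00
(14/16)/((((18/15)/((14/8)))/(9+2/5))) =2303/192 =11.99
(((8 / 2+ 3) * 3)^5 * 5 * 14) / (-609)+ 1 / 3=-40840981 / 87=-469436.56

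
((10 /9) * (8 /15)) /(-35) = -16 /945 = -0.02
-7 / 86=-0.08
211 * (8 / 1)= 1688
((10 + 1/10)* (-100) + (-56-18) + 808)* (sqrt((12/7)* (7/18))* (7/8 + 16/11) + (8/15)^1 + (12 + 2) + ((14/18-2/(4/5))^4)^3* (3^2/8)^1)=-92299843112415325171/428456067194880-4715* sqrt(6)/22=-215949.26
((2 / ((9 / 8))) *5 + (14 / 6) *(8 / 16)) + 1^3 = 199 / 18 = 11.06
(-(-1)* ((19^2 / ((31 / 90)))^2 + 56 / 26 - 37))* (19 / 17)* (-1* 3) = -782174860119 / 212381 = -3682885.29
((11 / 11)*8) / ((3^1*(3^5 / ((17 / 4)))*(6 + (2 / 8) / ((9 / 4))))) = 34 / 4455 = 0.01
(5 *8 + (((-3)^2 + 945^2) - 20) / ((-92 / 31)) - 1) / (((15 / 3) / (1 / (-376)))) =13839923 / 86480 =160.04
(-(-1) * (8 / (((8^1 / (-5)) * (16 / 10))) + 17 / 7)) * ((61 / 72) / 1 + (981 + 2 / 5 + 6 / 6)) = -657371 / 960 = -684.76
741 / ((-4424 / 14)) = -741 / 316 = -2.34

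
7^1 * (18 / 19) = 126 / 19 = 6.63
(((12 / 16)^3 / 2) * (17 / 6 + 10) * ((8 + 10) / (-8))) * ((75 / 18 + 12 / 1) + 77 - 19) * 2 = -925155 / 1024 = -903.47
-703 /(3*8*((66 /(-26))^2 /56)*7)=-118807 /3267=-36.37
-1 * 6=-6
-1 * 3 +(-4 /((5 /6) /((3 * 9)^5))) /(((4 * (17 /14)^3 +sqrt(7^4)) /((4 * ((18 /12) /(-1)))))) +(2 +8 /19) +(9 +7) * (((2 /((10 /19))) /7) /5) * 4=942600031306853 /128102275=7358183.38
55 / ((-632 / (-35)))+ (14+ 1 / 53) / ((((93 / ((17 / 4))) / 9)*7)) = 28126519 / 7268632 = 3.87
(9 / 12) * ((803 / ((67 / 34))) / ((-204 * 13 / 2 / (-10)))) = 4015 / 1742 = 2.30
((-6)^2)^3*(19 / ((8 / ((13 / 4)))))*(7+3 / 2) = 3061071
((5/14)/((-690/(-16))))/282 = 0.00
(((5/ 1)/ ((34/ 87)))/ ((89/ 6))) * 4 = 5220/ 1513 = 3.45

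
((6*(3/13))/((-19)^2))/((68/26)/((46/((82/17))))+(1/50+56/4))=6900/25715113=0.00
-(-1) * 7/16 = 7/16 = 0.44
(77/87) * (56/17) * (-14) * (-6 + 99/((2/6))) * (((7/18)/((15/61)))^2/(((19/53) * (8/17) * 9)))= -3536634336697/180755550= -19565.84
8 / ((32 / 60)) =15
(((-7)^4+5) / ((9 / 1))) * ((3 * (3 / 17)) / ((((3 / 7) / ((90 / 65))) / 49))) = 22405.19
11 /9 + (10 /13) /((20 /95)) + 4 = 2077 /234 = 8.88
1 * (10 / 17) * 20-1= 183 / 17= 10.76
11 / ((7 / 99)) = 1089 / 7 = 155.57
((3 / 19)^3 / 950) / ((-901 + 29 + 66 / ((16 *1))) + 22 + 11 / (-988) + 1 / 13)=-0.00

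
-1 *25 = -25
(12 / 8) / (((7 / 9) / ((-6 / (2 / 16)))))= -648 / 7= -92.57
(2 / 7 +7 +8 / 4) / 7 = 65 / 49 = 1.33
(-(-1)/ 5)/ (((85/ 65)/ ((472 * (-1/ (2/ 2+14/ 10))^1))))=-1534/ 51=-30.08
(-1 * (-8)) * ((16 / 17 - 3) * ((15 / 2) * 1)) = -2100 / 17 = -123.53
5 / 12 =0.42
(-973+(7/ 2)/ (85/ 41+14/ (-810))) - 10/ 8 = -33200829/ 34138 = -972.55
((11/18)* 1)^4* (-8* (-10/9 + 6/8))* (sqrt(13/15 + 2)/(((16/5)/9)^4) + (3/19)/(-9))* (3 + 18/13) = -14641/472392 + 34772375* sqrt(645)/4718592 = 187.12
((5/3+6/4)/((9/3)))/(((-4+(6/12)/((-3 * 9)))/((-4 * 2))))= 456/217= 2.10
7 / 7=1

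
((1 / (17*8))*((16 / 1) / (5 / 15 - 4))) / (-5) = 6 / 935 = 0.01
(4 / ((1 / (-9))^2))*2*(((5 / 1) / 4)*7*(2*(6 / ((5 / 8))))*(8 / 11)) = 870912 / 11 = 79173.82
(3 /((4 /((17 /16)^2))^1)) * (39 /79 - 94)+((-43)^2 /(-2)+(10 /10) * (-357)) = -110072753 /80896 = -1360.67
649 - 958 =-309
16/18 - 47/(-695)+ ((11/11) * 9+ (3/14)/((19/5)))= 16659773/1663830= 10.01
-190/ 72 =-95/ 36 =-2.64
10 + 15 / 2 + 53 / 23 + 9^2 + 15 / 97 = 450479 / 4462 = 100.96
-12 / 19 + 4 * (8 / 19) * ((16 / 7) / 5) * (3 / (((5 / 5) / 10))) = 22.47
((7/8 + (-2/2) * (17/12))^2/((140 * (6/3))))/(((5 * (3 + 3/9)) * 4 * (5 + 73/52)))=2197/895104000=0.00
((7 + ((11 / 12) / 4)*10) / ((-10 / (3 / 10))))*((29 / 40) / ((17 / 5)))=-6467 / 108800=-0.06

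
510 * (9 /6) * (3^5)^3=10976913855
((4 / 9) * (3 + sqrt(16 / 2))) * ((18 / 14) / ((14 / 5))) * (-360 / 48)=-225 / 49- 150 * sqrt(2) / 49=-8.92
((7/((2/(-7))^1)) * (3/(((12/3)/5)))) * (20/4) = -3675/8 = -459.38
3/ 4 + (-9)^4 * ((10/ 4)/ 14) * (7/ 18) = 3651/ 8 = 456.38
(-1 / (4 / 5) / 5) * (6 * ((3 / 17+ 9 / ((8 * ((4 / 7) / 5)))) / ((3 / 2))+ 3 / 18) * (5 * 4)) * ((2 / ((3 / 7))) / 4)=-195545 / 816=-239.64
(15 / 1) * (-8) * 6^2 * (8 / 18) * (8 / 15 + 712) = -1368064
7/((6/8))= 28/3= 9.33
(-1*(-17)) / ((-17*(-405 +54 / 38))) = 19 / 7668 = 0.00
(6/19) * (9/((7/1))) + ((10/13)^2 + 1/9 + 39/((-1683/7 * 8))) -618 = -186696109669/302630328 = -616.91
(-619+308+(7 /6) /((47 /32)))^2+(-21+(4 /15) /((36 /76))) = 28690407184 /298215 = 96207.12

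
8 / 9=0.89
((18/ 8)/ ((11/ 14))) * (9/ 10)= 567/ 220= 2.58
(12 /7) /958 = 6 /3353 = 0.00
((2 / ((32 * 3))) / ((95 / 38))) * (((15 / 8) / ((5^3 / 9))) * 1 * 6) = 27 / 4000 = 0.01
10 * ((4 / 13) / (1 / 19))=760 / 13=58.46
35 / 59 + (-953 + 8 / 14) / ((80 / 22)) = -4317083 / 16520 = -261.32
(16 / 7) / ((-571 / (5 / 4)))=-0.01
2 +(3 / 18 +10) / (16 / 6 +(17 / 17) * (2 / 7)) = 5.44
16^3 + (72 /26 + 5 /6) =319769 /78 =4099.60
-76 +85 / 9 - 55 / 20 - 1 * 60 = -4655 / 36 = -129.31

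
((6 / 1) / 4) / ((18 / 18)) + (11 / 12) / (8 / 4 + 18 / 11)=841 / 480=1.75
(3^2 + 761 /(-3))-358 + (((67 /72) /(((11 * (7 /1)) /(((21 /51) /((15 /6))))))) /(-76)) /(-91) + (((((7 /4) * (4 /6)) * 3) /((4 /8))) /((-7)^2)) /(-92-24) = -4068601480717 /6750984240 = -602.67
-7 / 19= -0.37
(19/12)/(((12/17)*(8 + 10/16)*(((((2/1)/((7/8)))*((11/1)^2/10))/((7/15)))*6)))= 15827/21640608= 0.00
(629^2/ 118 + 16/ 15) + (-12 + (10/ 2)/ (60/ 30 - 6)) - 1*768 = 9107381/ 3540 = 2572.71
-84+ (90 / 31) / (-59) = -153726 / 1829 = -84.05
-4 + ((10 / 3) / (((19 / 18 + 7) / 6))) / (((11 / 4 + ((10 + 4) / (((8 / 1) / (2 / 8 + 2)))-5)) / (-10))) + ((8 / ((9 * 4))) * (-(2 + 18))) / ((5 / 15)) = -2788 / 87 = -32.05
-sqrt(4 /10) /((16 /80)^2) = -5 * sqrt(10) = -15.81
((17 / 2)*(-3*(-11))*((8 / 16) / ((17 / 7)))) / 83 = 231 / 332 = 0.70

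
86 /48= 43 /24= 1.79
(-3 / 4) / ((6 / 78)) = -39 / 4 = -9.75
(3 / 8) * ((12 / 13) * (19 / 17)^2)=3249 / 7514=0.43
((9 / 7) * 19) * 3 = 513 / 7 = 73.29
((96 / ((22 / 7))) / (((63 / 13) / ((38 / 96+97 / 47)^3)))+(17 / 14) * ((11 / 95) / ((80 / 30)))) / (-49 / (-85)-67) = -25124773738219241 / 17782947974905344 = -1.41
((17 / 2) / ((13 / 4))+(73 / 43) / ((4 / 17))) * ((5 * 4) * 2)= 219810 / 559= 393.22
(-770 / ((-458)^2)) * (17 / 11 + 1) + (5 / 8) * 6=3.74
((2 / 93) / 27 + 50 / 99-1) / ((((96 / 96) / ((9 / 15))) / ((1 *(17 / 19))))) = -0.27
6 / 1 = 6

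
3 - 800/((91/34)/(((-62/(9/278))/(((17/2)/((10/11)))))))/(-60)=-27496519/27027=-1017.37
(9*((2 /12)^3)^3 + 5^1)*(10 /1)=27993605 /559872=50.00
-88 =-88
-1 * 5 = -5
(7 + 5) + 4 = 16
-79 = -79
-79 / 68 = -1.16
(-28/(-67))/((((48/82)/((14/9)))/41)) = 82369/1809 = 45.53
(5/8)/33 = 5/264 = 0.02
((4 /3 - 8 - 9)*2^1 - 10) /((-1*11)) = 124 /33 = 3.76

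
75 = 75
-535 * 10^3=-535000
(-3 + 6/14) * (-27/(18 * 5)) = 27/35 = 0.77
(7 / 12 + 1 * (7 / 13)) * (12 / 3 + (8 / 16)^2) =2975 / 624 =4.77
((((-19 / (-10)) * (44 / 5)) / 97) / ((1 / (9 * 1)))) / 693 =38 / 16975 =0.00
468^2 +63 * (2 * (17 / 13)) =2849454 / 13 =219188.77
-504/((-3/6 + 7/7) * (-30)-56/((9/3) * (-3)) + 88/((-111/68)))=167832/20875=8.04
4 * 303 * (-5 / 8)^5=-946875 / 8192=-115.59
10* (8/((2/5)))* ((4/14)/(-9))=-400/63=-6.35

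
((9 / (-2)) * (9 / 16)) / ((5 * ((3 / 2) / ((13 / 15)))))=-117 / 400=-0.29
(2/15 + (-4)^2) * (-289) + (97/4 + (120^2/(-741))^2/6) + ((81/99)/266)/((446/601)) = -143791726911299/31427566170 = -4575.34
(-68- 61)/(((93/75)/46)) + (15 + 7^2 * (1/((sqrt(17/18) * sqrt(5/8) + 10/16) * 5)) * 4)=-17444247/3565 + 9408 * sqrt(85)/575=-4742.35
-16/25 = -0.64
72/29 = 2.48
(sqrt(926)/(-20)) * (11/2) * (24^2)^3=-262766592 * sqrt(926)/5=-1599210517.88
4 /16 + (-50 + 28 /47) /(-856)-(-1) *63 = 63.31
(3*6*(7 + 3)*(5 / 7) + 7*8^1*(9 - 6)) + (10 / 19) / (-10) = 39437 / 133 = 296.52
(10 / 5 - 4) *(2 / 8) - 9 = -19 / 2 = -9.50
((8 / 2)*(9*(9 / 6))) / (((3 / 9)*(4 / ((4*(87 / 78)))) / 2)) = 4698 / 13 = 361.38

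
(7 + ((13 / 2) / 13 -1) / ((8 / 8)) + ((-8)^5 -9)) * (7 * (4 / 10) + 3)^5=-1344321216609 / 6250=-215091394.66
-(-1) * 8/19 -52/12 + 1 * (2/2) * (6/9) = -185/57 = -3.25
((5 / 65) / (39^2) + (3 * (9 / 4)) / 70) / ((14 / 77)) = 5875661 / 11072880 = 0.53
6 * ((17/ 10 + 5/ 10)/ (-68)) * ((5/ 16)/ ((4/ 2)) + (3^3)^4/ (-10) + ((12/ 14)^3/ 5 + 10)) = 96227469393/ 9329600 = 10314.21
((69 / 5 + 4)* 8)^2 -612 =491644 / 25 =19665.76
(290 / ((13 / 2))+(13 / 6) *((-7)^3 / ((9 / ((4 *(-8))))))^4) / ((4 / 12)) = 14378702971097.50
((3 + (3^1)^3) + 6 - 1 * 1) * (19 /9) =665 /9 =73.89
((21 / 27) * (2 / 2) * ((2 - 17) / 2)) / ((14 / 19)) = -95 / 12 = -7.92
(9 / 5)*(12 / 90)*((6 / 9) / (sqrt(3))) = 4*sqrt(3) / 75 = 0.09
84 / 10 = 42 / 5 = 8.40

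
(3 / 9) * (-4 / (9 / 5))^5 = -3200000 / 177147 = -18.06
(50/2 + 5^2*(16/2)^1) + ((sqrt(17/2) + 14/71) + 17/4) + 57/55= sqrt(34)/2 + 3600153/15620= 233.40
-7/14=-1/2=-0.50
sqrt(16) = 4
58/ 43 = 1.35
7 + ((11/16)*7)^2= 7721/256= 30.16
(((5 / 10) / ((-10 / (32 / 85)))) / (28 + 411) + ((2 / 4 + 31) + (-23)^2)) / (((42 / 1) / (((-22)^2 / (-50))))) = -8435739213 / 65301250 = -129.18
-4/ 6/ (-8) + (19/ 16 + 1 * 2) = 157/ 48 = 3.27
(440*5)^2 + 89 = 4840089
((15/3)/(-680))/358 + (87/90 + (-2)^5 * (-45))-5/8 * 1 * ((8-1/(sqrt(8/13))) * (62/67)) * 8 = 155 * sqrt(26)/134 + 68697379387/48931440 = 1409.85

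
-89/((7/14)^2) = -356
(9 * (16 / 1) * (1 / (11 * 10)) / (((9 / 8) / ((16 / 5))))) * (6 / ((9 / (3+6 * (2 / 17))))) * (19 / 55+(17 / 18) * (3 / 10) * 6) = 193536 / 10285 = 18.82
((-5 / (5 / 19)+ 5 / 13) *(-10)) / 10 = 242 / 13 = 18.62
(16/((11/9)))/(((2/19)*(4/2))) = 684/11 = 62.18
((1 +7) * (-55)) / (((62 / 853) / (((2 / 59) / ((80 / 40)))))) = -187660 / 1829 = -102.60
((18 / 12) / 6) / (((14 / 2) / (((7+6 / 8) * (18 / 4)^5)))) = 1830519 / 3584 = 510.75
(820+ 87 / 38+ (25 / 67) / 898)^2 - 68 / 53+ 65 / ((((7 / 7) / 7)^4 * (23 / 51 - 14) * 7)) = 8070385723319611815195 / 11964743875740767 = 674513.87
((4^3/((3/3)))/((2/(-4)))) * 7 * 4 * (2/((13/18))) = -9924.92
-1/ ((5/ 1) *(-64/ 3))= 3/ 320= 0.01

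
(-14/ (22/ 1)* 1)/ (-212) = 7/ 2332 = 0.00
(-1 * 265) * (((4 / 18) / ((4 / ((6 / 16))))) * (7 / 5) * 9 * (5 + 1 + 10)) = -1113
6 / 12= 1 / 2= 0.50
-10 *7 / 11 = -70 / 11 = -6.36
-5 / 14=-0.36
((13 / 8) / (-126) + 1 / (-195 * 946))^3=-63929465927623477 / 29764945279370036736000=-0.00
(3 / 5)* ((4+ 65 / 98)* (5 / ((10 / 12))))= 4113 / 245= 16.79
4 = 4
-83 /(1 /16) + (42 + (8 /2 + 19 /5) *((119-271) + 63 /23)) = -281777 /115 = -2450.23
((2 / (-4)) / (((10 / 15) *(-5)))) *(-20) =-3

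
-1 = -1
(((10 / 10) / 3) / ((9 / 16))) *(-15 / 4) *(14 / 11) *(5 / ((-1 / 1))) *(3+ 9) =5600 / 33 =169.70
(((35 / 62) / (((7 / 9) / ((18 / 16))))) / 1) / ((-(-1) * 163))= 0.01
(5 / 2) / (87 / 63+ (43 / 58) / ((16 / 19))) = 48720 / 44069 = 1.11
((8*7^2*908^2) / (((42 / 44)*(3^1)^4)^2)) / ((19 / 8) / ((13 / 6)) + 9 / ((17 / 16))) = 2822014953472 / 499377393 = 5651.07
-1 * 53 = -53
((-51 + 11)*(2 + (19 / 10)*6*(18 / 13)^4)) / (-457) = 3.84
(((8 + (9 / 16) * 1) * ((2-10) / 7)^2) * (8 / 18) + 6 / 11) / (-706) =-13379 / 1712403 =-0.01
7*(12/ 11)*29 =2436/ 11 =221.45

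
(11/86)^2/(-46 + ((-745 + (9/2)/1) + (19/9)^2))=-9801/468503318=-0.00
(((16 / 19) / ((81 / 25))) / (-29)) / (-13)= 400 / 580203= 0.00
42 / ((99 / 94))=1316 / 33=39.88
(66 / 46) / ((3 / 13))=143 / 23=6.22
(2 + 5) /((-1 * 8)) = -7 /8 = -0.88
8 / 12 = 2 / 3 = 0.67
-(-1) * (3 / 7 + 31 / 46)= 355 / 322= 1.10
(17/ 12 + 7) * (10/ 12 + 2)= 1717/ 72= 23.85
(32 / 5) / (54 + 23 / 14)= 448 / 3895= 0.12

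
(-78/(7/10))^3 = -474552000/343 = -1383533.53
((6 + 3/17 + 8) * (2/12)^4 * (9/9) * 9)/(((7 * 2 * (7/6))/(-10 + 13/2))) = -241/11424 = -0.02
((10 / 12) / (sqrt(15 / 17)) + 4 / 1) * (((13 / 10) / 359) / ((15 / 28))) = 91 * sqrt(255) / 242325 + 728 / 26925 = 0.03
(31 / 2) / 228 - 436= -198785 / 456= -435.93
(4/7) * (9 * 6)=216/7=30.86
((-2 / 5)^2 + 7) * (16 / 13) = 2864 / 325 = 8.81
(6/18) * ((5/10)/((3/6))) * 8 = 8/3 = 2.67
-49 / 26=-1.88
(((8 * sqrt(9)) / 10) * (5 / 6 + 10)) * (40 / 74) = 520 / 37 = 14.05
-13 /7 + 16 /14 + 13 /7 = 8 /7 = 1.14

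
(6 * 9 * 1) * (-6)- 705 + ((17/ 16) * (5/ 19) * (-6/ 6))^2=-95088839/ 92416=-1028.92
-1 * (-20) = 20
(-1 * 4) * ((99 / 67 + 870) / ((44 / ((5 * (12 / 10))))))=-350334 / 737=-475.35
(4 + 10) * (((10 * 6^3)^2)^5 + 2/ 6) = 92851046282708010317905920000000014/ 3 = 30950348760902670105968640000000000.00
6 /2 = 3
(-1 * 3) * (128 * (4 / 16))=-96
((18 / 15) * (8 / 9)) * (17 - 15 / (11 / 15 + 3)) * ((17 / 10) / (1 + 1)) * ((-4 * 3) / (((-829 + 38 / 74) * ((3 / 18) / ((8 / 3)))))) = 7316528 / 2682225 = 2.73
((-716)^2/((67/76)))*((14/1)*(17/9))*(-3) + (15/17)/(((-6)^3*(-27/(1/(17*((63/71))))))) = -109403191664275223/2371425336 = -46133938.95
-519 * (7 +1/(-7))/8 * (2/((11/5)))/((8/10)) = -38925/77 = -505.52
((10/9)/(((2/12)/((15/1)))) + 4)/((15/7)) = 728/15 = 48.53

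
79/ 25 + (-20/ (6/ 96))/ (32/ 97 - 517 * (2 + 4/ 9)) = 9412021/ 2757475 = 3.41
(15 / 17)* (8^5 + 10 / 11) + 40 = 5414350 / 187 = 28953.74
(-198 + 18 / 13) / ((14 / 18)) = -23004 / 91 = -252.79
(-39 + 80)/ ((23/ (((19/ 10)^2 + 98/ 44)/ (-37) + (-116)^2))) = 22453763939/ 936100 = 23986.50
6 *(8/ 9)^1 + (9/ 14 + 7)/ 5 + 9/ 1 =3331/ 210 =15.86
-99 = -99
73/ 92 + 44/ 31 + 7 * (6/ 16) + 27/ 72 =14867/ 2852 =5.21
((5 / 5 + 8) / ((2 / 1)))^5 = 1845.28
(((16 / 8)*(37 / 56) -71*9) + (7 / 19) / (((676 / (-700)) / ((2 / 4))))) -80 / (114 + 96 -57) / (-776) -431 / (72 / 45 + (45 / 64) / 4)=-2670724714267315 / 3032919879444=-880.58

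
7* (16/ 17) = 112/ 17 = 6.59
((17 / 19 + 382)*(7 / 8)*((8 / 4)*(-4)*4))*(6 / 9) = -7147.37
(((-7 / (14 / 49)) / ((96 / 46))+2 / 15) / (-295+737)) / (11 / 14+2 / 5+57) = -12999 / 28804256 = -0.00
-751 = -751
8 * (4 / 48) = 2 / 3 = 0.67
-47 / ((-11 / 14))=658 / 11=59.82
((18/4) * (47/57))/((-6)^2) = 47/456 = 0.10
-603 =-603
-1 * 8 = -8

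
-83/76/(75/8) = -166/1425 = -0.12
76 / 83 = 0.92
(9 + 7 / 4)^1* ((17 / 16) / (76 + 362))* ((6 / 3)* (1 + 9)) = 3655 / 7008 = 0.52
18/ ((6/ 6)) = 18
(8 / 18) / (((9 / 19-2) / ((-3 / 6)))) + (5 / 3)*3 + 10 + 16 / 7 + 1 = 33674 / 1827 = 18.43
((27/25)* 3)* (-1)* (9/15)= -243/125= -1.94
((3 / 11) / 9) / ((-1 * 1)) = -1 / 33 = -0.03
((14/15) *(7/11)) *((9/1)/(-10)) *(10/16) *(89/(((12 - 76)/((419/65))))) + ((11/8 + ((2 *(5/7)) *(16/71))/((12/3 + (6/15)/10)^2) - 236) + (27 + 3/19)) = -36048834783003589/176318849907200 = -204.45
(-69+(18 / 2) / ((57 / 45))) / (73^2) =-1176 / 101251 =-0.01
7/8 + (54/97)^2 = 89191/75272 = 1.18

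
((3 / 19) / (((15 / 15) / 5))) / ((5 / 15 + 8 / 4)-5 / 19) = 45 / 118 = 0.38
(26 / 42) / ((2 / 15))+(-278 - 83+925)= 568.64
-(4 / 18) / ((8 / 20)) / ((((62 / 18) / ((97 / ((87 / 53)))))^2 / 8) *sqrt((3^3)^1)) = -1057195240 *sqrt(3) / 7273809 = -251.74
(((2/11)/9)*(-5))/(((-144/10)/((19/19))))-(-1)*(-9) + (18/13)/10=-2051239/231660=-8.85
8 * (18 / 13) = 144 / 13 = 11.08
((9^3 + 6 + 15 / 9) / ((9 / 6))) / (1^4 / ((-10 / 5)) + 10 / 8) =17680 / 27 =654.81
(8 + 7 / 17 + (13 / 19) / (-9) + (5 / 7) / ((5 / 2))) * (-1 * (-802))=140701276 / 20349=6914.41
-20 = -20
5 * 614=3070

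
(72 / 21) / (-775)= -24 / 5425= -0.00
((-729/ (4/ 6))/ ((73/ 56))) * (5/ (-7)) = 43740/ 73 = 599.18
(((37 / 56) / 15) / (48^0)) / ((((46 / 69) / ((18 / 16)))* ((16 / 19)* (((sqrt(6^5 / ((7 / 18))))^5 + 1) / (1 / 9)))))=-1687903 / 550102655919495229128998512640 + 10167979873968* sqrt(21) / 268604812460691029848143805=0.00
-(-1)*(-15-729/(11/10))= -7455/11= -677.73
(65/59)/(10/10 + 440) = 65/26019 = 0.00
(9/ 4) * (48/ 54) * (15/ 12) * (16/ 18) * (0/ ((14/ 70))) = 0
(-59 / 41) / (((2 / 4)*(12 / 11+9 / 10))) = -12980 / 8979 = -1.45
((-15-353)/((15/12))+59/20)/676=-5829/13520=-0.43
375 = 375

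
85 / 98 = 0.87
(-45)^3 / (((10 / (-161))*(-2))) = -2934225 / 4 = -733556.25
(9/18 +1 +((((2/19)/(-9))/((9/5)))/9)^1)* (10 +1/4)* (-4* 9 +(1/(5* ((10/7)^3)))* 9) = -33472981421/61560000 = -543.75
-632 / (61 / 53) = -33496 / 61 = -549.11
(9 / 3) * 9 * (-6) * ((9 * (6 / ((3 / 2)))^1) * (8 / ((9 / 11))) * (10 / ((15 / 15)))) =-570240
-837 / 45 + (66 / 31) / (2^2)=-5601 / 310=-18.07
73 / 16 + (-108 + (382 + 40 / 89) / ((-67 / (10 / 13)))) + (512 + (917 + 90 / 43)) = 1323.26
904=904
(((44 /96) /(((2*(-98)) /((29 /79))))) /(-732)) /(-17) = -319 /4624389504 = -0.00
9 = 9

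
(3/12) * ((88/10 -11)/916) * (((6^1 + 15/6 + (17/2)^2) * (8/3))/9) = -3553/247320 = -0.01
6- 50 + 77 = 33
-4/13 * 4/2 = -8/13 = -0.62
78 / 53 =1.47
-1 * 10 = -10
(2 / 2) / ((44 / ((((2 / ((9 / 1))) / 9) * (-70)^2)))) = 2450 / 891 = 2.75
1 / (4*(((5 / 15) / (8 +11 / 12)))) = 107 / 16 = 6.69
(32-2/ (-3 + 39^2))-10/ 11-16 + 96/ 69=12509/ 759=16.48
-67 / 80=-0.84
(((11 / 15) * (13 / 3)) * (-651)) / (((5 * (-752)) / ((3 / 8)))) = 31031 / 150400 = 0.21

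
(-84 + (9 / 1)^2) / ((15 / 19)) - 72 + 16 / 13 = -4847 / 65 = -74.57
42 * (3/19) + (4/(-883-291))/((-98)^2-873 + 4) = 646058032/97421455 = 6.63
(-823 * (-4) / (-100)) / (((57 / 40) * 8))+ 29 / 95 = -736 / 285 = -2.58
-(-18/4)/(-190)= -0.02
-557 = -557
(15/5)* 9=27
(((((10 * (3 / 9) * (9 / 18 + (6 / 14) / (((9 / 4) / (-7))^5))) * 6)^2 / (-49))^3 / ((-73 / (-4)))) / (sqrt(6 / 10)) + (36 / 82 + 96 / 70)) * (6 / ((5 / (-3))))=-46764 / 7175 + 22080110086984865052738363837438445225000000000 * sqrt(15) / 166470621277652726241191349488571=513699642573494.03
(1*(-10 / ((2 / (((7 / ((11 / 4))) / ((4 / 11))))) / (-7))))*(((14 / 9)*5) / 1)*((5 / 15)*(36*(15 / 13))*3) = 1029000 / 13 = 79153.85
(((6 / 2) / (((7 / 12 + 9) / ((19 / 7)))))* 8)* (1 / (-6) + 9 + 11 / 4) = 63384 / 805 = 78.74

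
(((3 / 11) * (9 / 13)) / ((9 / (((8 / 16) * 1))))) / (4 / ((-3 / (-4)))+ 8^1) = 9 / 11440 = 0.00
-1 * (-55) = 55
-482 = -482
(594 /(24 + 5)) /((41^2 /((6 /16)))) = 891 /194996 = 0.00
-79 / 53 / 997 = -79 / 52841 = -0.00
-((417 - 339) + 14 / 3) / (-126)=124 / 189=0.66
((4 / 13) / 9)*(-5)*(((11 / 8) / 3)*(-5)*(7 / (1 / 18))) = 1925 / 39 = 49.36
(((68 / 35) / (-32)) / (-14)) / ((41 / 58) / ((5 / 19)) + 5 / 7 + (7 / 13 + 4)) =0.00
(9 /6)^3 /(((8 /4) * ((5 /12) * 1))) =81 /20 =4.05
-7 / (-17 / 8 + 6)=-56 / 31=-1.81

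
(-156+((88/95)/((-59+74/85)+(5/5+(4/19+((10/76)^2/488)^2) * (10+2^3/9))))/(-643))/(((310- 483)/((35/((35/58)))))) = 5508712101091688585736/105327956894132674567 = 52.30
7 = 7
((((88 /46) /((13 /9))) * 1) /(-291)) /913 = -12 /2407249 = -0.00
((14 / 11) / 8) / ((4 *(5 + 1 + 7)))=7 / 2288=0.00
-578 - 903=-1481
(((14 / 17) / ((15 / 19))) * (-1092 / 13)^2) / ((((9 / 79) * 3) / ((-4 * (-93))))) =2042897024 / 255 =8011360.88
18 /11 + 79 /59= 1931 /649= 2.98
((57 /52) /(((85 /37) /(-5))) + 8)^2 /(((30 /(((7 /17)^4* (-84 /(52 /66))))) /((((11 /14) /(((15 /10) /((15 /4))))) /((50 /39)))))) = -4.93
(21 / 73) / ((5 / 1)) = 21 / 365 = 0.06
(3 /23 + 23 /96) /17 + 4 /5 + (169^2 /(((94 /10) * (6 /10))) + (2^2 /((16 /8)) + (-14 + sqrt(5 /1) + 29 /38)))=sqrt(5) + 846973127537 /167598240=5055.83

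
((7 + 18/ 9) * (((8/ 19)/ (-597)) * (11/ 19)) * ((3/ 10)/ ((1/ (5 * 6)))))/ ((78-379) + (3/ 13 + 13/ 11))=339768/ 3077654599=0.00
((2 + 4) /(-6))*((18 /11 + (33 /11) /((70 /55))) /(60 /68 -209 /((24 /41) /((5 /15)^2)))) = 1129140 /10967341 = 0.10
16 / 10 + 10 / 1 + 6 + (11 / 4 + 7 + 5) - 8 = 24.35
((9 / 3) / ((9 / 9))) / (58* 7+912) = 3 / 1318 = 0.00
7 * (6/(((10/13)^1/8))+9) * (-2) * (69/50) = -172431/125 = -1379.45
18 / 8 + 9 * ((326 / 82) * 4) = 23841 / 164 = 145.37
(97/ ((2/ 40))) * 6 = 11640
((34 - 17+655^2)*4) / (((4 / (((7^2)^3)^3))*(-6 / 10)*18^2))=-3593918862524150513.67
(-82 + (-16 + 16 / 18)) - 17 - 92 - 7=-1918 / 9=-213.11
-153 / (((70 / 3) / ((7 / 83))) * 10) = -459 / 8300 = -0.06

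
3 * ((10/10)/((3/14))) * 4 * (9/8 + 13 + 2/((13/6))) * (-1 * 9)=-98595/13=-7584.23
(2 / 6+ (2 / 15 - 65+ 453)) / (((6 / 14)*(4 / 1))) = 40789 / 180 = 226.61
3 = 3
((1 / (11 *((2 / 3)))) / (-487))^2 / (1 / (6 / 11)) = 27 / 631343878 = 0.00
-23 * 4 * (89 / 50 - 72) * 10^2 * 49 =31655176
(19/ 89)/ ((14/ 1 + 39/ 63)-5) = 399/ 17978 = 0.02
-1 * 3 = -3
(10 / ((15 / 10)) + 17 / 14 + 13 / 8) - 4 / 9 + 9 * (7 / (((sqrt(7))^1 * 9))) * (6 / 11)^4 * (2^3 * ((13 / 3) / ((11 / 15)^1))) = 4567 / 504 + 673920 * sqrt(7) / 161051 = 20.13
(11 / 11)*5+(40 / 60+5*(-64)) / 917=12797 / 2751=4.65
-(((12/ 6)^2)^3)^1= -64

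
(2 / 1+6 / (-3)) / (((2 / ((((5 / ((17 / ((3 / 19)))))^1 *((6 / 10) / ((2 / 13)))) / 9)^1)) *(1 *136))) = 0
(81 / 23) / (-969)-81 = -81.00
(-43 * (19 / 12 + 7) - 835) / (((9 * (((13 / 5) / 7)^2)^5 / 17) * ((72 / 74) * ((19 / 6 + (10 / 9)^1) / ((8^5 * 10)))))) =-3582950560590.89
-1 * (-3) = 3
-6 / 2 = -3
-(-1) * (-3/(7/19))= -57/7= -8.14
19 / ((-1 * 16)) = -19 / 16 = -1.19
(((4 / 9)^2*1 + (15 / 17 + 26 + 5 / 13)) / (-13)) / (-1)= 491642 / 232713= 2.11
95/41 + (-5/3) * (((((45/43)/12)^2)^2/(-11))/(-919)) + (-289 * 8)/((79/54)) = -45222046510787790977/28657145728473856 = -1578.04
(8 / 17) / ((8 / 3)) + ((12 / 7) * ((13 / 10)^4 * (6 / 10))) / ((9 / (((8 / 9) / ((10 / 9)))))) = 813662 / 1859375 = 0.44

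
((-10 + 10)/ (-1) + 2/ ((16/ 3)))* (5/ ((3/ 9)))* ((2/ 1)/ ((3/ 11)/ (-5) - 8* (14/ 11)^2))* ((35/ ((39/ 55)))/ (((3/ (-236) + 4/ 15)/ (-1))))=15460396875/ 92011751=168.03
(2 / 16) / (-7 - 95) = -1 / 816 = -0.00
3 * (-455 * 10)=-13650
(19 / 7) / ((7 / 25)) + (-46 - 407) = -21722 / 49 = -443.31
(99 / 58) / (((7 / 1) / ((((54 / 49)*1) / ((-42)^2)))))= 297 / 1949612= 0.00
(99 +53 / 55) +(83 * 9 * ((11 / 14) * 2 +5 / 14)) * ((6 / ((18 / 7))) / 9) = 52081 / 110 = 473.46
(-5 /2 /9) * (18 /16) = -5 /16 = -0.31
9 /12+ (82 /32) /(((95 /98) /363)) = 729837 /760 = 960.31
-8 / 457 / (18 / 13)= -52 / 4113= -0.01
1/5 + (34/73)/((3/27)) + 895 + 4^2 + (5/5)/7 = 2339191/2555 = 915.53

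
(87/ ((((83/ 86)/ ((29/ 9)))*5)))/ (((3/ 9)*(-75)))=-72326/ 31125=-2.32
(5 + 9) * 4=56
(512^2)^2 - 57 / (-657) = 15049565405203 / 219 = 68719476736.09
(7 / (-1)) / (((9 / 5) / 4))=-140 / 9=-15.56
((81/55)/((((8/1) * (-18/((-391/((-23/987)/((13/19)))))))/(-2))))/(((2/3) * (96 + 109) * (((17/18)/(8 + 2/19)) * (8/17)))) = 371034027/11840800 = 31.34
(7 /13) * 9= 63 /13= 4.85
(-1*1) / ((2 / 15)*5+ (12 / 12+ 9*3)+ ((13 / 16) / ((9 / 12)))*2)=-6 / 185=-0.03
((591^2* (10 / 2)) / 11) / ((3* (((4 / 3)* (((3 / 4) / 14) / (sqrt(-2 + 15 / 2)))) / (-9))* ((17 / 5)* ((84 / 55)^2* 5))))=-160087125* sqrt(22) / 1904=-394367.21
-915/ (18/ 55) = -16775/ 6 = -2795.83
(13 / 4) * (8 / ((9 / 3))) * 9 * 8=624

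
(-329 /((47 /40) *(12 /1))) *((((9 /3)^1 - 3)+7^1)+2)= -210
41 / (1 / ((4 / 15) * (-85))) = -929.33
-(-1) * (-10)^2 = 100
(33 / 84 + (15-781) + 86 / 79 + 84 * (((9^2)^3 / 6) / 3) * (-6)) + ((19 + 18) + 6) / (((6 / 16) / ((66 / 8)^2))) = -32899757337 / 2212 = -14873308.02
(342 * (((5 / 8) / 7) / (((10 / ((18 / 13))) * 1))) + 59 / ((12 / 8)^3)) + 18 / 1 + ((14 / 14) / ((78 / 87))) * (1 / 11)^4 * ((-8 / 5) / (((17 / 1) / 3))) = 39.71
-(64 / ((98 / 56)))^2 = -65536 / 49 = -1337.47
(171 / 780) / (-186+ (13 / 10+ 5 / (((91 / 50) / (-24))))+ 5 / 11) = -4389 / 5008594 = -0.00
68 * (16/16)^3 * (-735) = -49980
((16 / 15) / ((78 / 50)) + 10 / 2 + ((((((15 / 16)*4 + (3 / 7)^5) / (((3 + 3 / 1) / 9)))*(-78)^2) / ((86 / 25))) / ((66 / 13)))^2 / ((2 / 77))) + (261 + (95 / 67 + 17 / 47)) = 524200131093561204761534339 / 3518744742655938432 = 148973616.85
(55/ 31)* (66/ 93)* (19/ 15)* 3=4598/ 961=4.78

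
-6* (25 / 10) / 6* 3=-15 / 2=-7.50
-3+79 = 76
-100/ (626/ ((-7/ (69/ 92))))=1400/ 939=1.49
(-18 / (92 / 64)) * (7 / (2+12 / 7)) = -7056 / 299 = -23.60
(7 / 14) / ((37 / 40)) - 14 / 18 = -0.24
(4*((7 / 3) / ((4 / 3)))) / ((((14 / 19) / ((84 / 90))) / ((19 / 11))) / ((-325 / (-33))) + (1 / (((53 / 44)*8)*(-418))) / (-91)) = 243754420 / 1616171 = 150.82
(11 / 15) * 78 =286 / 5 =57.20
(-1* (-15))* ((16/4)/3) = 20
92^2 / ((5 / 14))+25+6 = 118651 / 5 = 23730.20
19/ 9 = 2.11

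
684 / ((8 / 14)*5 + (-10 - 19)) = -26.16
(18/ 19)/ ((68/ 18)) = 81/ 323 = 0.25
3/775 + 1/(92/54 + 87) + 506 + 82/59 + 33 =11836098373/21902275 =540.40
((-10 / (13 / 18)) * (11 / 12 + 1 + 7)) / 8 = -15.43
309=309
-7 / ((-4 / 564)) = 987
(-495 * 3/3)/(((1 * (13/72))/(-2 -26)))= 997920/13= 76763.08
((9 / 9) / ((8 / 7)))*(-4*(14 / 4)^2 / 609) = -49 / 696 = -0.07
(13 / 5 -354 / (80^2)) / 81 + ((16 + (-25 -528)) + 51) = -125963057 / 259200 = -485.97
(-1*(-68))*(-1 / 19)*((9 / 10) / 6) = -51 / 95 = -0.54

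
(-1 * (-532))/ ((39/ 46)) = 627.49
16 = 16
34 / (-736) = -17 / 368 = -0.05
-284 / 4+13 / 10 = -697 / 10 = -69.70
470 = 470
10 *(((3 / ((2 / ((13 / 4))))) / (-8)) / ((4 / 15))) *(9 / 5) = -41.13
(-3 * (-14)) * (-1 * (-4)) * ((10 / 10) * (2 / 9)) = 112 / 3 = 37.33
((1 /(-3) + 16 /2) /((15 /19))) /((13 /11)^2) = 52877 /7605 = 6.95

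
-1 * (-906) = 906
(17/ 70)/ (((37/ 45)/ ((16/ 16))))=153/ 518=0.30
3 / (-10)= -3 / 10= -0.30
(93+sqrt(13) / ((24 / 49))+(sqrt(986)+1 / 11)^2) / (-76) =-32640 / 2299-49*sqrt(13) / 1824-sqrt(986) / 418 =-14.37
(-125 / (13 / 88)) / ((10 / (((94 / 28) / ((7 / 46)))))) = -1189100 / 637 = -1866.72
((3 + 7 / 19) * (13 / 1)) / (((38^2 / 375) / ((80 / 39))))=160000 / 6859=23.33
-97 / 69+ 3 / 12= -319 / 276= -1.16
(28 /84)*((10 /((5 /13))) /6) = 13 /9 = 1.44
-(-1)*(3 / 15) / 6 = 1 / 30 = 0.03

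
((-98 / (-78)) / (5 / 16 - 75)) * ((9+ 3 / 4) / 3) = -196 / 3585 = -0.05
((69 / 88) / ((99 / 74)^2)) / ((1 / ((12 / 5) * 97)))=101.99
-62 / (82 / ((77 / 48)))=-2387 / 1968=-1.21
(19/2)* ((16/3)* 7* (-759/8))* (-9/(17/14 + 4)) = 4239774/73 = 58079.10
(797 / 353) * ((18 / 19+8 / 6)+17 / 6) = 464651 / 40242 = 11.55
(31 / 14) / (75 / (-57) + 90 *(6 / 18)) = 589 / 7630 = 0.08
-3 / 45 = -1 / 15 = -0.07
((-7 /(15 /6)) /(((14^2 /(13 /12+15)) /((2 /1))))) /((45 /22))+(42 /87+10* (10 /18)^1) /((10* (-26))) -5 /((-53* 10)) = -22511779 /94410225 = -0.24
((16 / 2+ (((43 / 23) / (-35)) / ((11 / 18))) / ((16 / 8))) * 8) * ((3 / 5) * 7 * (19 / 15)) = 10708856 / 31625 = 338.62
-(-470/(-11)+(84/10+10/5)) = -2922/55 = -53.13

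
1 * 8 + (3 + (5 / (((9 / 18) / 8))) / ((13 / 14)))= 1263 / 13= 97.15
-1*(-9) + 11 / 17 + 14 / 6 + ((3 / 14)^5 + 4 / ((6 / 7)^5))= 20.63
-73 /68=-1.07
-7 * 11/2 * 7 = -539/2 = -269.50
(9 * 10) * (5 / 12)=75 / 2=37.50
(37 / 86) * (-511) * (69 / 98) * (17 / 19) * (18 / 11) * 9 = -256630113 / 125818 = -2039.69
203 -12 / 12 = 202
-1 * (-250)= 250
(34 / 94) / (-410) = -17 / 19270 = -0.00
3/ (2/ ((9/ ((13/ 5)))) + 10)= 135/ 476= 0.28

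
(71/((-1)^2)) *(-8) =-568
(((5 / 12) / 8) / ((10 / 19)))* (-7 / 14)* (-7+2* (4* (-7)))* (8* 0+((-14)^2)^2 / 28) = 136857 / 32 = 4276.78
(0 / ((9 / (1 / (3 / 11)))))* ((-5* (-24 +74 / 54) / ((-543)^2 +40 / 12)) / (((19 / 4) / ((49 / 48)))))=0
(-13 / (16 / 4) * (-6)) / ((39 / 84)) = 42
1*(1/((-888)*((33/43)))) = -43/29304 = -0.00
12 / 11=1.09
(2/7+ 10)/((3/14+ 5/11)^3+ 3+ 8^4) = 37566144/14971722863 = 0.00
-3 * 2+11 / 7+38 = 235 / 7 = 33.57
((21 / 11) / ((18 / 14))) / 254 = 49 / 8382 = 0.01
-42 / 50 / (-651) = 1 / 775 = 0.00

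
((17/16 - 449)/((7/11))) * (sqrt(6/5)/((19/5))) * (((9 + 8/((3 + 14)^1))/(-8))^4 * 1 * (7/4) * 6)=-158911324877151 * sqrt(30)/207998025728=-4184.62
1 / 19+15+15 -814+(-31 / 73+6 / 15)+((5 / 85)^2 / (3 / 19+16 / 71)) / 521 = -423226771243043 / 539849339755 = -783.97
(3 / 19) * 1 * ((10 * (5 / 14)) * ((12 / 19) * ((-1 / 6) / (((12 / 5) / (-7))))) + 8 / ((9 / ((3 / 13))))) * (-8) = -1.64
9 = 9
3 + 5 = 8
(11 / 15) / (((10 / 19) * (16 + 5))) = 209 / 3150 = 0.07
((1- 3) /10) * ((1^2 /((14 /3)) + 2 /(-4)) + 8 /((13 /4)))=-198 /455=-0.44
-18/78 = -3/13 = -0.23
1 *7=7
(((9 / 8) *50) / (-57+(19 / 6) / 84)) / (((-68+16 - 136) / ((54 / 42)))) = 18225 / 2698646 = 0.01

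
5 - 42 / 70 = 4.40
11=11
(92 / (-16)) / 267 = -23 / 1068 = -0.02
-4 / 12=-0.33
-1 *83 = -83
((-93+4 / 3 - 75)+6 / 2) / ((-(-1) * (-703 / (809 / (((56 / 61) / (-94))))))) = -1138826873 / 59052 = -19285.15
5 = 5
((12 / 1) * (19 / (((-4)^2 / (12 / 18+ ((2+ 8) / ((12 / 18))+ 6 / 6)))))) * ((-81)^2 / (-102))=-1038825 / 68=-15276.84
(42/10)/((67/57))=1197/335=3.57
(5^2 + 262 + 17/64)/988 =18385/63232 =0.29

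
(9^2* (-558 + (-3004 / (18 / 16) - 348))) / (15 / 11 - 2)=455202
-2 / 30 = -1 / 15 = -0.07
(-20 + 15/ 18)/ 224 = -115/ 1344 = -0.09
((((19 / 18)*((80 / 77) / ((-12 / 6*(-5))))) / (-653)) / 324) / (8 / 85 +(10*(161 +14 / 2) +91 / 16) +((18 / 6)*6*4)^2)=-25840 / 342462698686647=-0.00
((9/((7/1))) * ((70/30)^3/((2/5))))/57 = 245/342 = 0.72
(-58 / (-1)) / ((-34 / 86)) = -2494 / 17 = -146.71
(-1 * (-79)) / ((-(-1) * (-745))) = -79 / 745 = -0.11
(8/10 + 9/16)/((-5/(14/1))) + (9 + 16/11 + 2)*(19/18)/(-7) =-789059/138600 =-5.69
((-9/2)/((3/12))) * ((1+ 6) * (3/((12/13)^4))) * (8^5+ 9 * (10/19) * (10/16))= -497936786711/29184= -17061978.71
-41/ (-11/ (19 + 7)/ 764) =814424/ 11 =74038.55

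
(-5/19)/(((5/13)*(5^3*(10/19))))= -13/1250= -0.01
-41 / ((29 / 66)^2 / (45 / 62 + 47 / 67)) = -529447842 / 1746757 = -303.10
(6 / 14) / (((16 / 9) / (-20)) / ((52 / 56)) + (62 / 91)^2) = 159705 / 137308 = 1.16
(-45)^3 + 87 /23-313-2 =-2103033 /23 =-91436.22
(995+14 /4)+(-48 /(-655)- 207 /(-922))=998.80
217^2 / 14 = 6727 / 2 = 3363.50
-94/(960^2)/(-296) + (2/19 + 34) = 88385127293/2591539200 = 34.11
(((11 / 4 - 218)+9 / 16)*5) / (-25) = 687 / 16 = 42.94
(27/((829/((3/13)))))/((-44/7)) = -567/474188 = -0.00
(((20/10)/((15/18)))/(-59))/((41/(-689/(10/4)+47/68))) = 280407/1028075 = 0.27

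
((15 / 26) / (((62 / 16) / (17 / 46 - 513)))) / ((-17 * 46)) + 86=312033109 / 3624179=86.10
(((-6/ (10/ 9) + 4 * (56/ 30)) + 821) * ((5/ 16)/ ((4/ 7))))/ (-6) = -43211/ 576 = -75.02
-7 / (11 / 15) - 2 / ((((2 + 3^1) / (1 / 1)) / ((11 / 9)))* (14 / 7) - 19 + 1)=-5549 / 594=-9.34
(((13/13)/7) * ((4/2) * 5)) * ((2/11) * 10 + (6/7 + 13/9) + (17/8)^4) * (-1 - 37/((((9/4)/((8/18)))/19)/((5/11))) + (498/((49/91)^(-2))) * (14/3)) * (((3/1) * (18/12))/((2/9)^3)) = 287436970436046345/32833568768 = 8754362.72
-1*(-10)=10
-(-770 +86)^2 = -467856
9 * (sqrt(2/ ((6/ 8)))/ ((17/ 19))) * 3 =342 * sqrt(6)/ 17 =49.28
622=622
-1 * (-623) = 623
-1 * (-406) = 406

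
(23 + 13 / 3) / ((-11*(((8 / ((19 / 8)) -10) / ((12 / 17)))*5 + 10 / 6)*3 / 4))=12464 / 170445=0.07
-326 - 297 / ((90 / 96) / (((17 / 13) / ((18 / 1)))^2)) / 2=-2485588 / 7605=-326.84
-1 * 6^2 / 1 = -36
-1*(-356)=356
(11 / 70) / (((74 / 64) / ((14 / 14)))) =176 / 1295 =0.14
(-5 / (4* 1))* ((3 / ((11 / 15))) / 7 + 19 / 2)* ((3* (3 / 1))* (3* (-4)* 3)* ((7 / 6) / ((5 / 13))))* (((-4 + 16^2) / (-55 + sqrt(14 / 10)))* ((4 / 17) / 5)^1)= -343414890 / 128503 - 68682978* sqrt(35) / 7067665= -2729.92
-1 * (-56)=56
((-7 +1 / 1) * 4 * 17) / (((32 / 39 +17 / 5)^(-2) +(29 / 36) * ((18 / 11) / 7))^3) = -463043014588787329142136768 / 16578236441295230990471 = -27930.78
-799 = -799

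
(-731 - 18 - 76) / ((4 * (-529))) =0.39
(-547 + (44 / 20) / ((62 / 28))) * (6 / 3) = -169262 / 155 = -1092.01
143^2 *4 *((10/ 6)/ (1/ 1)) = 408980/ 3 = 136326.67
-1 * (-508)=508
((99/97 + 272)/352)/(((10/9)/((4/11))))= 238347/938960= 0.25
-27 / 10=-2.70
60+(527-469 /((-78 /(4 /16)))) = 183613 /312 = 588.50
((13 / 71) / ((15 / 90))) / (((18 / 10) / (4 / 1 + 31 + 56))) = 11830 / 213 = 55.54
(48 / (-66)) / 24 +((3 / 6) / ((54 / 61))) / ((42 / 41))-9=-423065 / 49896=-8.48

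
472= 472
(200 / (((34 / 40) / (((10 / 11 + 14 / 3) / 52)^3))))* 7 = 2725408000 / 1342211013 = 2.03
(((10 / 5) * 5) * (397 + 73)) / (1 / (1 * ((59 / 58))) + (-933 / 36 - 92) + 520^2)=3327600 / 191360411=0.02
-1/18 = -0.06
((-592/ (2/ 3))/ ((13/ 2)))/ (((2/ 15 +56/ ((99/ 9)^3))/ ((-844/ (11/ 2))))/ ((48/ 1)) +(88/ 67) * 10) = -8749396085760/ 841173438079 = -10.40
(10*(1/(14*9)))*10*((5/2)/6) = 125/378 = 0.33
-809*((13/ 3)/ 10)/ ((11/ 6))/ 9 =-10517/ 495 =-21.25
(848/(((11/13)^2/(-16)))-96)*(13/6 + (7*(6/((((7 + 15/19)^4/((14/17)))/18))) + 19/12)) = -287766543215337/3855149177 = -74644.72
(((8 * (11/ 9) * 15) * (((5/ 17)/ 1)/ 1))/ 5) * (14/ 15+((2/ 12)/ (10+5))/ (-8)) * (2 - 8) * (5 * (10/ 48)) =-184525/ 3672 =-50.25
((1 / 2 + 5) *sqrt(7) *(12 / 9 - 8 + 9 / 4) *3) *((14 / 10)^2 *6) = -85701 *sqrt(7) / 100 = -2267.44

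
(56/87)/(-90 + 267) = 56/15399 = 0.00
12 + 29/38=485/38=12.76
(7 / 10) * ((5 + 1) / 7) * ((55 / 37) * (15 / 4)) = 495 / 148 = 3.34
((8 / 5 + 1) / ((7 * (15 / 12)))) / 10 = 26 / 875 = 0.03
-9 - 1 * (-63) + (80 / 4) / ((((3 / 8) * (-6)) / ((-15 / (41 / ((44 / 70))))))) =48254 / 861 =56.04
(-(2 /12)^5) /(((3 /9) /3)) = -1 /864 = -0.00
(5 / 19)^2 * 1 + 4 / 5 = 1569 / 1805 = 0.87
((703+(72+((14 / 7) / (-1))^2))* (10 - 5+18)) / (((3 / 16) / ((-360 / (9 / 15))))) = -57334400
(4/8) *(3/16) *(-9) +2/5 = -71/160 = -0.44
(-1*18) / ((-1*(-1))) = -18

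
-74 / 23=-3.22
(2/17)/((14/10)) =10/119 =0.08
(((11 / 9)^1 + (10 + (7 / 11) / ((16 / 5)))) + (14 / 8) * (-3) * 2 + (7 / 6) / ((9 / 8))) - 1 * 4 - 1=-14455 / 4752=-3.04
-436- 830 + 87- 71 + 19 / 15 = -18731 / 15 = -1248.73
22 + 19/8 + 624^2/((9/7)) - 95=2422219/8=302777.38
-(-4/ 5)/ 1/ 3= 0.27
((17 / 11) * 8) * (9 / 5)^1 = 1224 / 55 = 22.25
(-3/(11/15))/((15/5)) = -15/11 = -1.36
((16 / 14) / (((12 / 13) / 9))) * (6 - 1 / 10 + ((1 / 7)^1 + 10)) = 43797 / 245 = 178.76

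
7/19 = 0.37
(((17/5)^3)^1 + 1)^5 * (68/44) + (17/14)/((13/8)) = 456444991848941822036/2777099609375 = 164360324.10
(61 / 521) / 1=61 / 521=0.12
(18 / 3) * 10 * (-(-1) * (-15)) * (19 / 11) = -17100 / 11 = -1554.55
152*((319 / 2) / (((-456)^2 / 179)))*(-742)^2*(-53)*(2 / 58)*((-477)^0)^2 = -14363801837 / 684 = -20999710.29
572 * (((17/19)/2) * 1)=4862/19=255.89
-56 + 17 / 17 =-55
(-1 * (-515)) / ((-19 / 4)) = -2060 / 19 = -108.42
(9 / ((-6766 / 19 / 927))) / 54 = -5871 / 13532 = -0.43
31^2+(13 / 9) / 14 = 121099 / 126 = 961.10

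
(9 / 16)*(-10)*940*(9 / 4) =-95175 / 8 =-11896.88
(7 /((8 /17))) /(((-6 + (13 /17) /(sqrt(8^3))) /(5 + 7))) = -158473728 /5326679 -631176 * sqrt(2) /5326679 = -29.92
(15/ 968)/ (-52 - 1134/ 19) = -285/ 2054096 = -0.00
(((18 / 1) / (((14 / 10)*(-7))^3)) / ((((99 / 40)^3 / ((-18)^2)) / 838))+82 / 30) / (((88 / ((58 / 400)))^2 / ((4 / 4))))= -671168271970061 / 727583581401600000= -0.00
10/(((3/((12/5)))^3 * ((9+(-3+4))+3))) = 128/325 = 0.39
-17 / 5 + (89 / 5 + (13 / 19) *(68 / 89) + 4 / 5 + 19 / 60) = 16.04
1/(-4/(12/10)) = -3/10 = -0.30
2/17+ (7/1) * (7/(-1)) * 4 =-3330/17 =-195.88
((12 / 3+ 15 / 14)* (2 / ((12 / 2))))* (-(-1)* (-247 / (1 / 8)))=-70148 / 21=-3340.38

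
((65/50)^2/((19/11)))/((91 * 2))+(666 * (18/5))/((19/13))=43636463/26600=1640.47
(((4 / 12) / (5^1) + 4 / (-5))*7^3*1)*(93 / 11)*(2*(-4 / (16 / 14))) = 74431 / 5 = 14886.20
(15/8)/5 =3/8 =0.38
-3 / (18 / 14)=-7 / 3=-2.33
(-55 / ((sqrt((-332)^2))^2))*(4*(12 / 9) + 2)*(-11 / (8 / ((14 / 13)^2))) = 326095 / 55883568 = 0.01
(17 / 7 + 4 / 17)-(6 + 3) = -754 / 119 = -6.34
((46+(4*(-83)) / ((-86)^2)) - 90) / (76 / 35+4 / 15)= -8551095 / 473344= -18.07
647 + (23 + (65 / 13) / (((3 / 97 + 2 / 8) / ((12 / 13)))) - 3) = 968419 / 1417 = 683.43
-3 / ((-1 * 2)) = 3 / 2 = 1.50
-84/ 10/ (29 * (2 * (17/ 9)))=-0.08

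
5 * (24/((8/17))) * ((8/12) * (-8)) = -1360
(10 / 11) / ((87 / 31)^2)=9610 / 83259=0.12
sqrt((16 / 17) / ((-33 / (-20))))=8 * sqrt(2805) / 561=0.76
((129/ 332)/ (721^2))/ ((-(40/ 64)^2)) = -2064/ 1078670075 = -0.00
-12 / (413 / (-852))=10224 / 413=24.76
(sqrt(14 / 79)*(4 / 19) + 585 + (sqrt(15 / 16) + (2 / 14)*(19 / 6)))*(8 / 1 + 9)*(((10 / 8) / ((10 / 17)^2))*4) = 4913*sqrt(1106) / 7505 + 4913*sqrt(15) / 80 + 120805757 / 840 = 144076.00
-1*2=-2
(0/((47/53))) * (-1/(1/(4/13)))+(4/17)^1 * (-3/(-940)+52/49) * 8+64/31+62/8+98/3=3239420617/72820860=44.48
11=11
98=98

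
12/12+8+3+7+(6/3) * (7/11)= 223/11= 20.27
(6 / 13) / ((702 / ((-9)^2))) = 9 / 169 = 0.05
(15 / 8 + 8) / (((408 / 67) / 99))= 174669 / 1088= 160.54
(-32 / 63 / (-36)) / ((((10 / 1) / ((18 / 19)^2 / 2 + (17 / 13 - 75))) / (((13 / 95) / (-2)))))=687464 / 97226325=0.01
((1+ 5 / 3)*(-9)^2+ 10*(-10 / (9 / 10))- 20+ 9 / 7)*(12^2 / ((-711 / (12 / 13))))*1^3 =-347456 / 21567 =-16.11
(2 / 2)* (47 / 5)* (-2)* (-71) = 6674 / 5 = 1334.80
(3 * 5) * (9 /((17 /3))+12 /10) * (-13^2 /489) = -40053 /2771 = -14.45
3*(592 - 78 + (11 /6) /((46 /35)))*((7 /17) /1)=995743 /1564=636.66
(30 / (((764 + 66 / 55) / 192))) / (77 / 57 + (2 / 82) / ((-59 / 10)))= 1985515200 / 355230709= 5.59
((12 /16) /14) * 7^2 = 2.62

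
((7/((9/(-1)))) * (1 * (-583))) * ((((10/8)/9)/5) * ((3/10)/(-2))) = -4081/2160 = -1.89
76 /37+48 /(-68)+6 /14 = 7823 /4403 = 1.78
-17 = -17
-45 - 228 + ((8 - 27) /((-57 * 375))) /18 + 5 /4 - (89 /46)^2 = -2951153471 /10712250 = -275.49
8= 8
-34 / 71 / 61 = -34 / 4331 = -0.01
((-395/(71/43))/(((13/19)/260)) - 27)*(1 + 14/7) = -19368651/71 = -272797.90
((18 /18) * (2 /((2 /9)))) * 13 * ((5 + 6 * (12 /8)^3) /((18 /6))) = 3939 /4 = 984.75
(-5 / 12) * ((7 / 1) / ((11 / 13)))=-455 / 132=-3.45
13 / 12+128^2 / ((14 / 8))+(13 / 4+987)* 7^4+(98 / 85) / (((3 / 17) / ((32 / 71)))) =17794761182 / 7455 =2386956.56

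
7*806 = 5642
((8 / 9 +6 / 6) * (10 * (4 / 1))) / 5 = 136 / 9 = 15.11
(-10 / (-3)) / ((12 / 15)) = 25 / 6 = 4.17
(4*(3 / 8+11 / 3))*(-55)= -5335 / 6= -889.17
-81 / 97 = -0.84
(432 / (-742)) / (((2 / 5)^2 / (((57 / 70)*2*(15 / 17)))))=-230850 / 44149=-5.23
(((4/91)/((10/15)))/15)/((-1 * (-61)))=2/27755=0.00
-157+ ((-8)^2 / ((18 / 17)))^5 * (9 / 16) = 2977654917187 / 6561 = 453841627.37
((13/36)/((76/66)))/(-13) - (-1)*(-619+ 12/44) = -618.75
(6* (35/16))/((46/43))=4515/368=12.27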